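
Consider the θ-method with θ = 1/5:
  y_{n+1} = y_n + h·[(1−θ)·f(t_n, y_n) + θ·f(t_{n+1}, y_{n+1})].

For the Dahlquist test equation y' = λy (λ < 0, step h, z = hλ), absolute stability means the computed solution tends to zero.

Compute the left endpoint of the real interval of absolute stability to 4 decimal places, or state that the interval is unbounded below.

With y'=λy (z=hλ):
  y_{n+1} = y_n + z·[4/5·y_n + 1/5·y_{n+1}] ⇒ (1 − 1/5z)y_{n+1} = (1 + 4/5z)y_n
  ⇒ R(z) = (1 + 4/5z)/(1 − 1/5z).

Boundary: |R(x)|=1, x<0.
x=-1.25: |R|=0.0000
R=−1: 1+4/5x = −1+1/5x ⇒ -3/5x=2 ⇒ x=2/(-3/5)=-3.3333
Confirm numerically:
  x=-3.068: |R|=0.90134 <1
  x=-2.529: |R|=0.67951 <1
  x=-1.560: |R|=0.18902 <1
  x=-1.438: |R|=0.11681 <1
  x=-3.820: |R|=1.16553 >1
  x=-3.585: |R|=1.08794 >1
So |R|<1 on (-3.3333, 0).

left endpoint -3.3333.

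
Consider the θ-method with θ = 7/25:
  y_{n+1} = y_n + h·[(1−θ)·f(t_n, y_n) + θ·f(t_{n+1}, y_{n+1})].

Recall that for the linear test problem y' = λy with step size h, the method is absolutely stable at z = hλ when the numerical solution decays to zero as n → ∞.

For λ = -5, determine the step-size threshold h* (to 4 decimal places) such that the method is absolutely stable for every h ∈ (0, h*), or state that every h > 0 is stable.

With y'=λy (z=hλ):
  y_{n+1} = y_n + z·[18/25·y_n + 7/25·y_{n+1}] ⇒ (1 − 7/25z)y_{n+1} = (1 + 18/25z)y_n
  ⇒ R(z) = (1 + 18/25z)/(1 − 7/25z).

Solve |R(x)|<1 on ℝ⁻.
x=-1.17: |R|=0.1187
R=−1: 1+18/25x = −1+7/25x ⇒ -11/25x=2 ⇒ x=2/(-11/25)=-4.5455
Confirm numerically:
  x=-4.182: |R|=0.92634 <1
  x=-3.609: |R|=0.79506 <1
  x=-1.949: |R|=0.26090 <1
  x=-4.707: |R|=1.03066 >1
  x=-4.689: |R|=1.02731 >1
Interval (-4.5455, 0).

(-4.5455,0); λ=-5 ⇒ h* = (50/11)/5 = 0.9091.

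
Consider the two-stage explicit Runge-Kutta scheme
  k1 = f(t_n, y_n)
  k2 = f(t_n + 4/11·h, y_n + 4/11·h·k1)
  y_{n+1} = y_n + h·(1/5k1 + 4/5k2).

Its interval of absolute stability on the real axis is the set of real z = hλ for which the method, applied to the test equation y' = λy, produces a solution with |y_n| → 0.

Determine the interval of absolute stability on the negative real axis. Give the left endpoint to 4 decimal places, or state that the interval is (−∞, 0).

(-3.4375, 0).

Test eqn y'=λy, z=hλ:
  k1=λy_n ⇒ h·k1=z·y_n;  k2=λ(1+4/11z)y_n ⇒ h·k2=z(1+4/11z)y_n
  y_{n+1}/y_n = 1 + 1/5z + 4/5z(1+4/11z) = 1 + z + 16/55z²
  R(z) = 1 + z + 16/55z².

Find x<0 with |R(x)|<1.
x=-1.21: |R|=0.2159
R=1: x+16/55x²=0 ⇒ x=−55/16=-3.4375; min R=1−1/(4·16/55)=0.1406>−1
Confirm numerically:
  x=-3.223: |R|=0.79888 <1
  x=-2.225: |R|=0.21518 <1
  x=-1.602: |R|=0.14459 <1
  x=-1.415: |R|=0.16747 <1
  x=-3.693: |R|=1.27449 >1
  x=-3.589: |R|=1.15818 >1
  x=-3.502: |R|=1.06571 >1
Stable set (-3.4375, 0).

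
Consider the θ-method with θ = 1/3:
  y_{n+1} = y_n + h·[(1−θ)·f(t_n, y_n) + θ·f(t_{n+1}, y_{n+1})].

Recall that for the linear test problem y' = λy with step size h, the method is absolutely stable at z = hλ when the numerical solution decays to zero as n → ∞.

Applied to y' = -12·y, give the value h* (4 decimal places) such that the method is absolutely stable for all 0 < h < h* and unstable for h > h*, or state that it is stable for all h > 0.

(-6.0000,0); λ=-12 ⇒ h* = (6)/12 = 0.5000.

With y'=λy (z=hλ):
  y_{n+1} = y_n + z·[2/3·y_n + 1/3·y_{n+1}] ⇒ (1 − 1/3z)y_{n+1} = (1 + 2/3z)y_n
  ⇒ R(z) = (1 + 2/3z)/(1 − 1/3z).

Boundary: |R(x)|=1, x<0.
x=-1.79: |R|=0.1211
R=−1: 1+2/3x = −1+1/3x ⇒ -1/3x=2 ⇒ x=2/(-1/3)=-6.0000
Confirm numerically:
  x=-5.611: |R|=0.95483 <1
  x=-5.060: |R|=0.88337 <1
  x=-4.067: |R|=0.72648 <1
  x=-2.853: |R|=0.46233 <1
  x=-6.227: |R|=1.02460 >1
  x=-6.217: |R|=1.02354 >1
Stable set (-6.0000, 0).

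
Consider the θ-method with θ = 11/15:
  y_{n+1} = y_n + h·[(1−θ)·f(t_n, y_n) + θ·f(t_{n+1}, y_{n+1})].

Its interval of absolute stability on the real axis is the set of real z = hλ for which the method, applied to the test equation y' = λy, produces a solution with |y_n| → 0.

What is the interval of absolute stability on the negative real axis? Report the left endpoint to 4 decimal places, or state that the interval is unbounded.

interval (−∞, 0).

With y'=λy (z=hλ):
  y_{n+1} = y_n + z·[4/15·y_n + 11/15·y_{n+1}] ⇒ (1 − 11/15z)y_{n+1} = (1 + 4/15z)y_n
  R(z) = (1 + 4/15z)/(1 − 11/15z).

Solve |R(x)|<1 on ℝ⁻.
x=-1.22: |R|=0.3561
x=-2: |R|=0.1892
x=-10: |R|=0.2000
x=-100: |R|=0.3453
θ=11/15≥1/2 ⇒ |1+4/15x|<|1−11/15x| ∀x<0 ⇒ stable on all of ℝ⁻.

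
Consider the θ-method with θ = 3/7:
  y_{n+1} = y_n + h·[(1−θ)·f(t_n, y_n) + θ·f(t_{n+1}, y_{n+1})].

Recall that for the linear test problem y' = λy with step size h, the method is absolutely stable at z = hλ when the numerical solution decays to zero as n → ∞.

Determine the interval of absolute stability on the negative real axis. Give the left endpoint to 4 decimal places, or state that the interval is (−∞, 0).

(-14.0000, 0).

Test eqn y'=λy, z=hλ:
  y_{n+1} = y_n + z·[4/7·y_n + 3/7·y_{n+1}] ⇒ (1 − 3/7z)y_{n+1} = (1 + 4/7z)y_n
  Hence R(z) = (1 + 4/7z)/(1 − 3/7z).

Boundary: |R(x)|=1, x<0.
x=-1.31: |R|=0.1610
R=−1: 1+4/7x = −1+3/7x ⇒ -1/7x=2 ⇒ x=2/(-1/7)=-14.0000
Confirm numerically:
  x=-11.957: |R|=0.95235 <1
  x=-11.440: |R|=0.93804 <1
  x=-8.865: |R|=0.84715 <1
  x=-8.044: |R|=0.80869 <1
  x=-14.362: |R|=1.00723 >1
  x=-14.193: |R|=1.00389 >1
  x=-14.045: |R|=1.00092 >1
So |R|<1 on (-14.0000, 0).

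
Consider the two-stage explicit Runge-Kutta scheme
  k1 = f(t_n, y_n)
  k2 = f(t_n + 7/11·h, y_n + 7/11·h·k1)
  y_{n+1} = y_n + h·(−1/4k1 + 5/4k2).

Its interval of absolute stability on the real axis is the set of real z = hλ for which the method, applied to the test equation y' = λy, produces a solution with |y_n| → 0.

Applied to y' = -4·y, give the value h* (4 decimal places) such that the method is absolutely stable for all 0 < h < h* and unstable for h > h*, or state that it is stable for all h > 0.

(-1.2571,0); λ=-4 ⇒ h* = (44/35)/4 = 0.3143.

With y'=λy (z=hλ):
  k1=λy_n ⇒ h·k1=z·y_n;  k2=λ(1+7/11z)y_n ⇒ h·k2=z(1+7/11z)y_n
  y_{n+1}/y_n = 1 − 1/4z + 5/4z(1+7/11z) = 1 + z + 35/44z²
  R(z) = 1 + z + 35/44z².

Boundary: |R(x)|=1, x<0.
x=-1.55: |R|=1.3611
R=1: x+35/44x²=0 ⇒ x=−44/35=-1.2571; min R=1−1/(4·35/44)=0.6857>−1
Confirm numerically:
  x=-0.843: |R|=0.72229 <1
  x=-0.787: |R|=0.70568 <1
  x=-0.558: |R|=0.68968 <1
  x=-1.726: |R|=1.64372 >1
  x=-1.505: |R|=1.29672 >1
Stable set (-1.2571, 0).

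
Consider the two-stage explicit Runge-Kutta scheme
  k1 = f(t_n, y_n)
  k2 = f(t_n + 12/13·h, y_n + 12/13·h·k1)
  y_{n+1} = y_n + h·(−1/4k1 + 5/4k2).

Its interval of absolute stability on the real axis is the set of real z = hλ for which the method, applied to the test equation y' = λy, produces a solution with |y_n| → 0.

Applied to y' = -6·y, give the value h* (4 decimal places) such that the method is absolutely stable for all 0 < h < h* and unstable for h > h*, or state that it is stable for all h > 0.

With y'=λy (z=hλ):
  k1=λy_n ⇒ h·k1=z·y_n;  k2=λ(1+12/13z)y_n ⇒ h·k2=z(1+12/13z)y_n
  y_{n+1}/y_n = 1 − 1/4z + 5/4z(1+12/13z) = 1 + z + 15/13z²
  ⇒ R(z) = 1 + z + 15/13z².

Find x<0 with |R(x)|<1.
x=-1.09: |R|=1.2809
R=1: x+15/13x²=0 ⇒ x=−13/15=-0.8667; min R=1−1/(4·15/13)=0.7833>−1
Confirm numerically:
  x=-0.752: |R|=0.90050 <1
  x=-0.747: |R|=0.89686 <1
  x=-0.505: |R|=0.78926 <1
  x=-1.406: |R|=1.87496 >1
  x=-1.344: |R|=1.74023 >1
  x=-1.016: |R|=1.17506 >1
So |R|<1 on (-0.8667, 0).

(-0.8667,0); λ=-6 ⇒ h* = (13/15)/6 = 0.1444.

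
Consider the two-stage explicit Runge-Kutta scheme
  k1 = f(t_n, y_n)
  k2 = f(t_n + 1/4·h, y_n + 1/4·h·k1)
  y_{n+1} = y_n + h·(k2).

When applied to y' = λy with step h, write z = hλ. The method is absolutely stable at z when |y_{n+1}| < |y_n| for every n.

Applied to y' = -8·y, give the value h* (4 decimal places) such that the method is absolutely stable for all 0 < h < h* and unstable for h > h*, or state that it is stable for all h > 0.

With y'=λy (z=hλ):
  k1=λy_n ⇒ h·k1=z·y_n;  k2=λ(1+1/4z)y_n ⇒ h·k2=z(1+1/4z)y_n
  y_{n+1}/y_n = 1 + z(1+1/4z) = 1 + z + 1/4z²
  R(z) = 1 + z + 1/4z².

Need |R(x)|<1, x<0.
x=-0.72: |R|=0.4096
R=1: x+1/4x²=0 ⇒ x=−4=-4.0000; min R=1−1/(4·1/4)=0.0000>−1
Confirm numerically:
  x=-2.323: |R|=0.02608 <1
  x=-2.092: |R|=0.00212 <1
  x=-1.627: |R|=0.03478 <1
  x=-4.552: |R|=1.62818 >1
  x=-4.150: |R|=1.15563 >1
  x=-4.099: |R|=1.10145 >1
Interval (-4.0000, 0).

(-4.0000,0); λ=-8 ⇒ h* = (4)/8 = 0.5000.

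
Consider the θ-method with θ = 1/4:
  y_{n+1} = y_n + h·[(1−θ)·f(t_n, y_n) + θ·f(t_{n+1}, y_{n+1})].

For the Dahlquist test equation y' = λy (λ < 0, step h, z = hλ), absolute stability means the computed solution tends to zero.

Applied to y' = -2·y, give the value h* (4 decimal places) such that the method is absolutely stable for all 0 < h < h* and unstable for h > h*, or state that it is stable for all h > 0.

With y'=λy (z=hλ):
  y_{n+1} = y_n + z·[3/4·y_n + 1/4·y_{n+1}] ⇒ (1 − 1/4z)y_{n+1} = (1 + 3/4z)y_n
  so R(z) = (1 + 3/4z)/(1 − 1/4z).

Need |R(x)|<1, x<0.
x=-0.46: |R|=0.5874
R=−1: 1+3/4x = −1+1/4x ⇒ -1/2x=2 ⇒ x=2/(-1/2)=-4.0000
Confirm numerically:
  x=-2.525: |R|=0.54789 <1
  x=-2.415: |R|=0.50585 <1
  x=-1.608: |R|=0.14693 <1
  x=-4.547: |R|=1.12800 >1
  x=-4.391: |R|=1.09320 >1
  x=-4.218: |R|=1.05305 >1
Stable set (-4.0000, 0).

(-4.0000,0); λ=-2 ⇒ h* = (4)/2 = 2.0000.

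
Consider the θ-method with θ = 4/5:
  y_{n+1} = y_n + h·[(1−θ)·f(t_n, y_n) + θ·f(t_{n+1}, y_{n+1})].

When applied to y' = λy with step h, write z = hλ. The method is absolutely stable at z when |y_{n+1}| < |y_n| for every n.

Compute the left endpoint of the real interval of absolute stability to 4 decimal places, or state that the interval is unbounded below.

interval (−∞, 0).

With y'=λy (z=hλ):
  y_{n+1} = y_n + z·[1/5·y_n + 4/5·y_{n+1}] ⇒ (1 − 4/5z)y_{n+1} = (1 + 1/5z)y_n
  ⇒ R(z) = (1 + 1/5z)/(1 − 4/5z).

Boundary: |R(x)|=1, x<0.
x=-0.62: |R|=0.5856
x=-2: |R|=0.2308
x=-10: |R|=0.1111
x=-100: |R|=0.2346
θ=4/5≥1/2 ⇒ |1+1/5x|<|1−4/5x| ∀x<0 ⇒ stable on all of ℝ⁻.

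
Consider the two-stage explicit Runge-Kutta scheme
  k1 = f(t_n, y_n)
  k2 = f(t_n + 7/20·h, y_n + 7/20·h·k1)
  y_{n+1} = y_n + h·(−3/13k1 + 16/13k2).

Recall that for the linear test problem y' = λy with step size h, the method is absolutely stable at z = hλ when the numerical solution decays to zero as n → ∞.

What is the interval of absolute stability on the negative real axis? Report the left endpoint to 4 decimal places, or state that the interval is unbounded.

On y'=λy, z=hλ:
  k1=λy_n ⇒ h·k1=z·y_n;  k2=λ(1+7/20z)y_n ⇒ h·k2=z(1+7/20z)y_n
  y_{n+1}/y_n = 1 − 3/13z + 16/13z(1+7/20z) = 1 + z + 28/65z²
  so R(z) = 1 + z + 28/65z².

Boundary: |R(x)|=1, x<0.
x=-0.3: |R|=0.7388
R=1: x+28/65x²=0 ⇒ x=−65/28=-2.3214; min R=1−1/(4·28/65)=0.4196>−1
Confirm numerically:
  x=-1.826: |R|=0.61030 <1
  x=-1.431: |R|=0.45111 <1
  x=-1.368: |R|=0.43815 <1
  x=-2.783: |R|=1.55335 >1
  x=-2.717: |R|=1.46298 >1
  x=-2.434: |R|=1.11803 >1
So |R|<1 on (-2.3214, 0).

(-2.3214, 0).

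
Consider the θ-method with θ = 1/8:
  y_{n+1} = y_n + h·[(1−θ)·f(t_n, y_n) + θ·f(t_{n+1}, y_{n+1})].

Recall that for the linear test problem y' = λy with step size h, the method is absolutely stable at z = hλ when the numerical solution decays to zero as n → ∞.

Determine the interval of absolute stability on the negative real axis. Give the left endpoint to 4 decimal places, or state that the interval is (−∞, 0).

z∈(-2.6667,0).

Set f=λy, z=hλ:
  y_{n+1} = y_n + z·[7/8·y_n + 1/8·y_{n+1}] ⇒ (1 − 1/8z)y_{n+1} = (1 + 7/8z)y_n
  Hence R(z) = (1 + 7/8z)/(1 − 1/8z).

Need |R(x)|<1, x<0.
x=-0.49: |R|=0.5383
R=−1: 1+7/8x = −1+1/8x ⇒ -3/4x=2 ⇒ x=2/(-3/4)=-2.6667
Confirm numerically:
  x=-2.325: |R|=0.80145 <1
  x=-2.168: |R|=0.70574 <1
  x=-2.012: |R|=0.60767 <1
  x=-3.164: |R|=1.26729 >1
  x=-3.155: |R|=1.26266 >1
Interval (-2.6667, 0).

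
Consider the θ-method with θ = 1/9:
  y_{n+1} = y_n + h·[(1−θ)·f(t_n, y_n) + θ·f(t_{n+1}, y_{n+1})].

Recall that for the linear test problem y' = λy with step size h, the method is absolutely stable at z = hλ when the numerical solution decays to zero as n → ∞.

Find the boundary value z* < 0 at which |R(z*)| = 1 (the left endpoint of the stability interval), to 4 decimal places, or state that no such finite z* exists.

Set f=λy, z=hλ:
  y_{n+1} = y_n + z·[8/9·y_n + 1/9·y_{n+1}] ⇒ (1 − 1/9z)y_{n+1} = (1 + 8/9z)y_n
  ⇒ R(z) = (1 + 8/9z)/(1 − 1/9z).

Find x<0 with |R(x)|<1.
x=-1.25: |R|=0.0976
R=−1: 1+8/9x = −1+1/9x ⇒ -7/9x=2 ⇒ x=2/(-7/9)=-2.5714
Confirm numerically:
  x=-2.225: |R|=0.78396 <1
  x=-1.608: |R|=0.36425 <1
  x=-1.410: |R|=0.21902 <1
  x=-2.847: |R|=1.16283 >1
  x=-2.704: |R|=1.07929 >1
Stable set (-2.5714, 0).

z* = -2.5714.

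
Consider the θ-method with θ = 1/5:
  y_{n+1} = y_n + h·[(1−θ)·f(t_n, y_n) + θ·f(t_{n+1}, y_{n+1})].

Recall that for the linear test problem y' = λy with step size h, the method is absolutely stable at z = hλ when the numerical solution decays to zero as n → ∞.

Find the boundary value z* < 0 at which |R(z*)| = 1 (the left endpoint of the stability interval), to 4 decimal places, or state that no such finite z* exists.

Set f=λy, z=hλ:
  y_{n+1} = y_n + z·[4/5·y_n + 1/5·y_{n+1}] ⇒ (1 − 1/5z)y_{n+1} = (1 + 4/5z)y_n
  so R(z) = (1 + 4/5z)/(1 − 1/5z).

Solve |R(x)|<1 on ℝ⁻.
x=-0.91: |R|=0.2301
R=−1: 1+4/5x = −1+1/5x ⇒ -3/5x=2 ⇒ x=2/(-3/5)=-3.3333
Confirm numerically:
  x=-2.777: |R|=0.78539 <1
  x=-2.253: |R|=0.55315 <1
  x=-2.140: |R|=0.49860 <1
  x=-3.667: |R|=1.11550 >1
  x=-3.663: |R|=1.11416 >1
  x=-3.552: |R|=1.07671 >1
Interval (-3.3333, 0).

left endpoint -3.3333.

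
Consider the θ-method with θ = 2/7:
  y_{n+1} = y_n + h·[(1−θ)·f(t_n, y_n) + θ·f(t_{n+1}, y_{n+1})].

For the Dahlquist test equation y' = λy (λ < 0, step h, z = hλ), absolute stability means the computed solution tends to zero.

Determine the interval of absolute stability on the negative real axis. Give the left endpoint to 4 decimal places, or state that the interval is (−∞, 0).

On y'=λy, z=hλ:
  y_{n+1} = y_n + z·[5/7·y_n + 2/7·y_{n+1}] ⇒ (1 − 2/7z)y_{n+1} = (1 + 5/7z)y_n
  R(z) = (1 + 5/7z)/(1 − 2/7z).

Solve |R(x)|<1 on ℝ⁻.
x=-1.06: |R|=0.1864
R=−1: 1+5/7x = −1+2/7x ⇒ -3/7x=2 ⇒ x=2/(-3/7)=-4.6667
Confirm numerically:
  x=-4.206: |R|=0.91033 <1
  x=-3.850: |R|=0.83333 <1
  x=-2.101: |R|=0.31289 <1
  x=-5.034: |R|=1.06457 >1
  x=-4.980: |R|=1.05542 >1
Interval (-4.6667, 0).

(-4.6667, 0).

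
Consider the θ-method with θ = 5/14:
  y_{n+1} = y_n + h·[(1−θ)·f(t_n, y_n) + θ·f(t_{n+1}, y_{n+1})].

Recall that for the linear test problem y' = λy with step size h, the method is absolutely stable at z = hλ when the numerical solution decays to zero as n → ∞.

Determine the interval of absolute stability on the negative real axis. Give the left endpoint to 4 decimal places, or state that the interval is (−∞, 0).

(-7.0000, 0).

With y'=λy (z=hλ):
  y_{n+1} = y_n + z·[9/14·y_n + 5/14·y_{n+1}] ⇒ (1 − 5/14z)y_{n+1} = (1 + 9/14z)y_n
  R(z) = (1 + 9/14z)/(1 − 5/14z).

Solve |R(x)|<1 on ℝ⁻.
x=-0.38: |R|=0.6654
R=−1: 1+9/14x = −1+5/14x ⇒ -2/7x=2 ⇒ x=2/(-2/7)=-7.0000
Confirm numerically:
  x=-6.937: |R|=0.99482 <1
  x=-3.977: |R|=0.64315 <1
  x=-2.943: |R|=0.43486 <1
  x=-2.922: |R|=0.42985 <1
  x=-7.406: |R|=1.03182 >1
  x=-7.353: |R|=1.02781 >1
Stable set (-7.0000, 0).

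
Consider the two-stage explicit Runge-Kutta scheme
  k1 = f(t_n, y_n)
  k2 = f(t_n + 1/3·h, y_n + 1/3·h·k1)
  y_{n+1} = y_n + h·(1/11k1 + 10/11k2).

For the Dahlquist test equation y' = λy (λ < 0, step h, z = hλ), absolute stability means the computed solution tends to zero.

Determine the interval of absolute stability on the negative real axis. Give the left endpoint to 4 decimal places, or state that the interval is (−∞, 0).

z∈(-3.3000,0).

Test eqn y'=λy, z=hλ:
  k1=λy_n ⇒ h·k1=z·y_n;  k2=λ(1+1/3z)y_n ⇒ h·k2=z(1+1/3z)y_n
  y_{n+1}/y_n = 1 + 1/11z + 10/11z(1+1/3z) = 1 + z + 10/33z²
  ⇒ R(z) = 1 + z + 10/33z².

Boundary: |R(x)|=1, x<0.
x=-1.17: |R|=0.2448
R=1: x+10/33x²=0 ⇒ x=−33/10=-3.3000; min R=1−1/(4·10/33)=0.1750>−1
Confirm numerically:
  x=-2.853: |R|=0.61355 <1
  x=-2.293: |R|=0.30029 <1
  x=-1.774: |R|=0.17966 <1
  x=-3.762: |R|=1.52668 >1
  x=-3.326: |R|=1.02620 >1
Stable set (-3.3000, 0).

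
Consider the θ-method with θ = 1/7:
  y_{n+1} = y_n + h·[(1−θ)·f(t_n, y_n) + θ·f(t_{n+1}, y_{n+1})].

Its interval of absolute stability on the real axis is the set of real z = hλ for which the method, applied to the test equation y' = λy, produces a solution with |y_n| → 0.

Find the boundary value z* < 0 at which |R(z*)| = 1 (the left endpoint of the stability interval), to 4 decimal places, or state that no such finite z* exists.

Test eqn y'=λy, z=hλ:
  y_{n+1} = y_n + z·[6/7·y_n + 1/7·y_{n+1}] ⇒ (1 − 1/7z)y_{n+1} = (1 + 6/7z)y_n
  so R(z) = (1 + 6/7z)/(1 − 1/7z).

Need |R(x)|<1, x<0.
x=-0.8: |R|=0.2821
R=−1: 1+6/7x = −1+1/7x ⇒ -5/7x=2 ⇒ x=2/(-5/7)=-2.8000
Confirm numerically:
  x=-2.481: |R|=0.83177 <1
  x=-2.122: |R|=0.62837 <1
  x=-1.133: |R|=0.02484 <1
  x=-3.111: |R|=1.15379 >1
  x=-3.014: |R|=1.10685 >1
So |R|<1 on (-2.8000, 0).

left endpoint -2.8000.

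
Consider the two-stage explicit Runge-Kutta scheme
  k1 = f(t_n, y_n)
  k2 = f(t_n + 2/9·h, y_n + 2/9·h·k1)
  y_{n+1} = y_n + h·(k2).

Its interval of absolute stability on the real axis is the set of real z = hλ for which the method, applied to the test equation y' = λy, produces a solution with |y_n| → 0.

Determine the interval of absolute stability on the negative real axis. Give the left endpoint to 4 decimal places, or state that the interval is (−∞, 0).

z∈(-4.5000,0).

Test eqn y'=λy, z=hλ:
  k1=λy_n ⇒ h·k1=z·y_n;  k2=λ(1+2/9z)y_n ⇒ h·k2=z(1+2/9z)y_n
  y_{n+1}/y_n = 1 + z(1+2/9z) = 1 + z + 2/9z²
  Hence R(z) = 1 + z + 2/9z².

Solve |R(x)|<1 on ℝ⁻.
x=-1.12: |R|=0.1588
R=1: x+2/9x²=0 ⇒ x=−9/2=-4.5000; min R=1−1/(4·2/9)=-0.1250>−1
Confirm numerically:
  x=-3.375: |R|=0.15625 <1
  x=-2.922: |R|=0.02465 <1
  x=-2.480: |R|=0.11324 <1
  x=-2.354: |R|=0.12260 <1
  x=-4.706: |R|=1.21543 >1
  x=-4.600: |R|=1.10222 >1
So |R|<1 on (-4.5000, 0).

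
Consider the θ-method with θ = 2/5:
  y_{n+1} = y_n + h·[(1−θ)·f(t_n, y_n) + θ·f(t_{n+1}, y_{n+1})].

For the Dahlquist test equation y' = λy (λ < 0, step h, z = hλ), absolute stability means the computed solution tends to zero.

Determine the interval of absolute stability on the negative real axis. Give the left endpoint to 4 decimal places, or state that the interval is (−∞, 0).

With y'=λy (z=hλ):
  y_{n+1} = y_n + z·[3/5·y_n + 2/5·y_{n+1}] ⇒ (1 − 2/5z)y_{n+1} = (1 + 3/5z)y_n
  R(z) = (1 + 3/5z)/(1 − 2/5z).

Solve |R(x)|<1 on ℝ⁻.
x=-1.37: |R|=0.1150
R=−1: 1+3/5x = −1+2/5x ⇒ -1/5x=2 ⇒ x=2/(-1/5)=-10.0000
Confirm numerically:
  x=-9.120: |R|=0.96213 <1
  x=-7.610: |R|=0.88180 <1
  x=-6.827: |R|=0.82990 <1
  x=-10.384: |R|=1.01490 >1
  x=-10.055: |R|=1.00219 >1
So |R|<1 on (-10.0000, 0).

(-10.0000, 0).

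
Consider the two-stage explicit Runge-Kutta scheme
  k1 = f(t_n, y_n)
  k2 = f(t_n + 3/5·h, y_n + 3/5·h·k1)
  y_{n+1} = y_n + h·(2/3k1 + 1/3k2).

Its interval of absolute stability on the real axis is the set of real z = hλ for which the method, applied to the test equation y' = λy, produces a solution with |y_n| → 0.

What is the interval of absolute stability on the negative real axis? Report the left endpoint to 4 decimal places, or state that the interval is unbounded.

Test eqn y'=λy, z=hλ:
  k1=λy_n ⇒ h·k1=z·y_n;  k2=λ(1+3/5z)y_n ⇒ h·k2=z(1+3/5z)y_n
  y_{n+1}/y_n = 1 + 2/3z + 1/3z(1+3/5z) = 1 + z + 1/5z²
  so R(z) = 1 + z + 1/5z².

Find x<0 with |R(x)|<1.
x=-1.14: |R|=0.1199
R=1: x+1/5x²=0 ⇒ x=−5=-5.0000; min R=1−1/(4·1/5)=-0.2500>−1
Confirm numerically:
  x=-4.372: |R|=0.45088 <1
  x=-4.244: |R|=0.35831 <1
  x=-3.620: |R|=0.00088 <1
  x=-2.828: |R|=0.22848 <1
  x=-5.446: |R|=1.48578 >1
  x=-5.414: |R|=1.44828 >1
  x=-5.167: |R|=1.17258 >1
Stable set (-5.0000, 0).

z∈(-5.0000,0).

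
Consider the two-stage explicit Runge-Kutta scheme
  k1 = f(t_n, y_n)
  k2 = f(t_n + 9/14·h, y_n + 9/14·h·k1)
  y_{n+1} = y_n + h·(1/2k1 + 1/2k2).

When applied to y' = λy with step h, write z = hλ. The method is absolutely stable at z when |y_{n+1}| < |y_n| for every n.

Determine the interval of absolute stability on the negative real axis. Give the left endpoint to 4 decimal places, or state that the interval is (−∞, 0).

(-3.1111, 0).

With y'=λy (z=hλ):
  k1=λy_n ⇒ h·k1=z·y_n;  k2=λ(1+9/14z)y_n ⇒ h·k2=z(1+9/14z)y_n
  y_{n+1}/y_n = 1 + 1/2z + 1/2z(1+9/14z) = 1 + z + 9/28z²
  R(z) = 1 + z + 9/28z².

Find x<0 with |R(x)|<1.
x=-0.68: |R|=0.4686
R=1: x+9/28x²=0 ⇒ x=−28/9=-3.1111; min R=1−1/(4·9/28)=0.2222>−1
Confirm numerically:
  x=-2.952: |R|=0.84903 <1
  x=-2.032: |R|=0.29519 <1
  x=-1.574: |R|=0.22233 <1
  x=-1.355: |R|=0.23515 <1
  x=-3.548: |R|=1.49824 >1
  x=-3.426: |R|=1.34676 >1
So |R|<1 on (-3.1111, 0).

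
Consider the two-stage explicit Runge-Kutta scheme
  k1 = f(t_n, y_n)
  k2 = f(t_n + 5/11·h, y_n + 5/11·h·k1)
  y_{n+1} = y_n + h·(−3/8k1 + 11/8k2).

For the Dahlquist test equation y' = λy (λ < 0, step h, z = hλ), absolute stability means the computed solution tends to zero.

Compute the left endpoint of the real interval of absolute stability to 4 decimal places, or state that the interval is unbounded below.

On y'=λy, z=hλ:
  k1=λy_n ⇒ h·k1=z·y_n;  k2=λ(1+5/11z)y_n ⇒ h·k2=z(1+5/11z)y_n
  y_{n+1}/y_n = 1 − 3/8z + 11/8z(1+5/11z) = 1 + z + 5/8z²
  ⇒ R(z) = 1 + z + 5/8z².

Need |R(x)|<1, x<0.
x=-0.77: |R|=0.6006
R=1: x+5/8x²=0 ⇒ x=−8/5=-1.6000; min R=1−1/(4·5/8)=0.6000>−1
Confirm numerically:
  x=-1.362: |R|=0.79740 <1
  x=-1.281: |R|=0.74460 <1
  x=-0.666: |R|=0.61122 <1
  x=-2.170: |R|=1.77306 >1
  x=-2.121: |R|=1.69065 >1
  x=-1.770: |R|=1.18806 >1
Interval (-1.6000, 0).

left endpoint -1.6000.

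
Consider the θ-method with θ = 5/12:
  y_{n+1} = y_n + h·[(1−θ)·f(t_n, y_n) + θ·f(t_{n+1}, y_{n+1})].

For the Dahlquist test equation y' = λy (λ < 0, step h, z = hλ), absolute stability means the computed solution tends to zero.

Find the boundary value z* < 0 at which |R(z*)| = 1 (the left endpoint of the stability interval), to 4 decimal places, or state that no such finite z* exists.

z* = -12.0000.

Set f=λy, z=hλ:
  y_{n+1} = y_n + z·[7/12·y_n + 5/12·y_{n+1}] ⇒ (1 − 5/12z)y_{n+1} = (1 + 7/12z)y_n
  so R(z) = (1 + 7/12z)/(1 − 5/12z).

Boundary: |R(x)|=1, x<0.
x=-1.12: |R|=0.2364
R=−1: 1+7/12x = −1+5/12x ⇒ -1/6x=2 ⇒ x=2/(-1/6)=-12.0000
Confirm numerically:
  x=-10.071: |R|=0.93813 <1
  x=-9.904: |R|=0.93186 <1
  x=-9.631: |R|=0.92124 <1
  x=-5.084: |R|=0.63036 <1
  x=-12.277: |R|=1.00755 >1
  x=-12.257: |R|=1.00701 >1
Stable set (-12.0000, 0).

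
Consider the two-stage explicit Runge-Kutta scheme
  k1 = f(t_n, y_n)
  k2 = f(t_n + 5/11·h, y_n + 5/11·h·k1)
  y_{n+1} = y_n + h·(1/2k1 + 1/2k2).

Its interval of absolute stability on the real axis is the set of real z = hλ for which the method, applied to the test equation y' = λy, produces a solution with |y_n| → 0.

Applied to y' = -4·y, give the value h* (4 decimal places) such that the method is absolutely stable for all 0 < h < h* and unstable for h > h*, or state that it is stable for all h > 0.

With y'=λy (z=hλ):
  k1=λy_n ⇒ h·k1=z·y_n;  k2=λ(1+5/11z)y_n ⇒ h·k2=z(1+5/11z)y_n
  y_{n+1}/y_n = 1 + 1/2z + 1/2z(1+5/11z) = 1 + z + 5/22z²
  so R(z) = 1 + z + 5/22z².

Find x<0 with |R(x)|<1.
x=-1.42: |R|=0.0383
R=1: x+5/22x²=0 ⇒ x=−22/5=-4.4000; min R=1−1/(4·5/22)=-0.1000>−1
Confirm numerically:
  x=-4.006: |R|=0.64128 <1
  x=-3.311: |R|=0.18053 <1
  x=-3.126: |R|=0.09488 <1
  x=-4.632: |R|=1.24423 >1
  x=-4.564: |R|=1.17011 >1
  x=-4.458: |R|=1.05876 >1
Stable set (-4.4000, 0).

(-4.4000,0); λ=-4 ⇒ h* = (22/5)/4 = 1.1000.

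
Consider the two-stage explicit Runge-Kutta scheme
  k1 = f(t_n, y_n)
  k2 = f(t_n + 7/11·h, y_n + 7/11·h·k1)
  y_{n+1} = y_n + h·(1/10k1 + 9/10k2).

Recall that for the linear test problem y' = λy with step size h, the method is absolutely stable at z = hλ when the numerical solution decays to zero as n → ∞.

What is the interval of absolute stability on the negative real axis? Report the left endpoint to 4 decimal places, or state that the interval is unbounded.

z∈(-1.7460,0).

Test eqn y'=λy, z=hλ:
  k1=λy_n ⇒ h·k1=z·y_n;  k2=λ(1+7/11z)y_n ⇒ h·k2=z(1+7/11z)y_n
  y_{n+1}/y_n = 1 + 1/10z + 9/10z(1+7/11z) = 1 + z + 63/110z²
  Hence R(z) = 1 + z + 63/110z².

Find x<0 with |R(x)|<1.
x=-0.3: |R|=0.7515
R=1: x+63/110x²=0 ⇒ x=−110/63=-1.7460; min R=1−1/(4·63/110)=0.5635>−1
Confirm numerically:
  x=-1.333: |R|=0.68467 <1
  x=-1.211: |R|=0.62892 <1
  x=-1.180: |R|=0.61747 <1
  x=-1.140: |R|=0.60432 <1
  x=-2.054: |R|=1.36229 >1
  x=-2.007: |R|=1.29997 >1
  x=-1.928: |R|=1.20093 >1
Stable set (-1.7460, 0).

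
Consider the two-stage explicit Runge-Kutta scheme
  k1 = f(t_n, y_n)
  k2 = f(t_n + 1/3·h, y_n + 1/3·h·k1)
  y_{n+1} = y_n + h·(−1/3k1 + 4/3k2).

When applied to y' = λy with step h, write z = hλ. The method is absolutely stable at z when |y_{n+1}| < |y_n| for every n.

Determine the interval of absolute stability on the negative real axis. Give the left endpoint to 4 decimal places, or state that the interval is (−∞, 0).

On y'=λy, z=hλ:
  k1=λy_n ⇒ h·k1=z·y_n;  k2=λ(1+1/3z)y_n ⇒ h·k2=z(1+1/3z)y_n
  y_{n+1}/y_n = 1 − 1/3z + 4/3z(1+1/3z) = 1 + z + 4/9z²
  so R(z) = 1 + z + 4/9z².

Find x<0 with |R(x)|<1.
x=-1: |R|=0.4444
R=1: x+4/9x²=0 ⇒ x=−9/4=-2.2500; min R=1−1/(4·4/9)=0.4375>−1
Confirm numerically:
  x=-2.150: |R|=0.90444 <1
  x=-2.143: |R|=0.89809 <1
  x=-1.495: |R|=0.49834 <1
  x=-2.679: |R|=1.51080 >1
  x=-2.548: |R|=1.33747 >1
So |R|<1 on (-2.2500, 0).

z∈(-2.2500,0).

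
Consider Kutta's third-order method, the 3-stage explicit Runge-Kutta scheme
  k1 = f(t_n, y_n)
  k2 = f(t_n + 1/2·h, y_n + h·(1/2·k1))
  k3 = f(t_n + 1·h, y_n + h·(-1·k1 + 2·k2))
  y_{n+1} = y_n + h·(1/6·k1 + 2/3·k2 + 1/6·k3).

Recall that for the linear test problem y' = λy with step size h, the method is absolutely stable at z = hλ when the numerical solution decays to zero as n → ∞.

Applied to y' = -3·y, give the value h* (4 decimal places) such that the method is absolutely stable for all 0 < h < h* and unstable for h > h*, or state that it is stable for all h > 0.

Set f=λy, z=hλ:
  order 3, 3-stage ⇒ R(z)=1+z+z^2/2+z^3/6
  (e.g. R(-0.54)=0.57956, |R|=0.57956)

Boundary: |R(x)|=1, x<0.
x=-0.54: |R|=0.5796
|R(-2.86)|=1.6691 |R(-2.19)|=0.5425 |R(-1.54)|=0.0371
Bisect:
  x_lo=-3.1570 |R|=2.4178  x_hi=-0.3653 |R|=0.6933
  mid=-1.76115 |R|=0.12074 →hi
  mid=-2.45909 |R|=0.91393 →hi
  mid=-2.80805 |R|=1.55580 →lo
  mid=-2.63357 |R|=1.20999 →lo
  mid=-2.54633 |R|=1.05608 →lo
  mid=-2.50271 |R|=0.98357 →hi
  mid=-2.52452 |R|=1.01946 →lo
  ...
  [-2.51276,-2.51259] ⇒ x*=-2.5127
So |R|<1 on (-2.5127, 0).

(-2.5127,0); λ=-3 ⇒ h* = 0.8376.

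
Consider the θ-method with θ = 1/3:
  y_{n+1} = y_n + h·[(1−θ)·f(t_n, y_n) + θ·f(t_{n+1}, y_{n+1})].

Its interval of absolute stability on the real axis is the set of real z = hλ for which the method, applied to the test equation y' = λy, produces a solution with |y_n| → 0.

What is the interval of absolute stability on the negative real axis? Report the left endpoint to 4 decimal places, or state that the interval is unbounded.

With y'=λy (z=hλ):
  y_{n+1} = y_n + z·[2/3·y_n + 1/3·y_{n+1}] ⇒ (1 − 1/3z)y_{n+1} = (1 + 2/3z)y_n
  R(z) = (1 + 2/3z)/(1 − 1/3z).

Solve |R(x)|<1 on ℝ⁻.
x=-0.75: |R|=0.4000
R=−1: 1+2/3x = −1+1/3x ⇒ -1/3x=2 ⇒ x=2/(-1/3)=-6.0000
Confirm numerically:
  x=-4.917: |R|=0.86321 <1
  x=-4.852: |R|=0.85380 <1
  x=-3.623: |R|=0.64110 <1
  x=-3.079: |R|=0.51949 <1
  x=-6.523: |R|=1.05492 >1
  x=-6.230: |R|=1.02492 >1
  x=-6.095: |R|=1.01045 >1
Stable set (-6.0000, 0).

z∈(-6.0000,0).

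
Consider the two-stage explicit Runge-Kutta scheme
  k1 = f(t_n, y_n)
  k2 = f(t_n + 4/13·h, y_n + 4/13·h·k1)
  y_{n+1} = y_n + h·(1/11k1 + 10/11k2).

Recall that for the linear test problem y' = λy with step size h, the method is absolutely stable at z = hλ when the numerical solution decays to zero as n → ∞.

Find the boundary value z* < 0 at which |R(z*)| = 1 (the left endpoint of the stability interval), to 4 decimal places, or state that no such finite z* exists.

Set f=λy, z=hλ:
  k1=λy_n ⇒ h·k1=z·y_n;  k2=λ(1+4/13z)y_n ⇒ h·k2=z(1+4/13z)y_n
  y_{n+1}/y_n = 1 + 1/11z + 10/11z(1+4/13z) = 1 + z + 40/143z²
  R(z) = 1 + z + 40/143z².

Boundary: |R(x)|=1, x<0.
x=-1.42: |R|=0.1440
R=1: x+40/143x²=0 ⇒ x=−143/40=-3.5750; min R=1−1/(4·40/143)=0.1062>−1
Confirm numerically:
  x=-3.325: |R|=0.76748 <1
  x=-2.870: |R|=0.43403 <1
  x=-2.699: |R|=0.33865 <1
  x=-2.328: |R|=0.18797 <1
  x=-3.929: |R|=1.38905 >1
  x=-3.668: |R|=1.09542 >1
Stable set (-3.5750, 0).

left endpoint -3.5750.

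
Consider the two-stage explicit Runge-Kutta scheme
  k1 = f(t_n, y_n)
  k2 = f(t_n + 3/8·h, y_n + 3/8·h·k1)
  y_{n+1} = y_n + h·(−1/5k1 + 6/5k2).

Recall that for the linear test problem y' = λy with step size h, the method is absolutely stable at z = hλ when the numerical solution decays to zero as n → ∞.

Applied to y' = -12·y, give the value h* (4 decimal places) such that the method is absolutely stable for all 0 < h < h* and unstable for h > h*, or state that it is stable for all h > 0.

(-2.2222,0); λ=-12 ⇒ h* = (20/9)/12 = 0.1852.

On y'=λy, z=hλ:
  k1=λy_n ⇒ h·k1=z·y_n;  k2=λ(1+3/8z)y_n ⇒ h·k2=z(1+3/8z)y_n
  y_{n+1}/y_n = 1 − 1/5z + 6/5z(1+3/8z) = 1 + z + 9/20z²
  R(z) = 1 + z + 9/20z².

Need |R(x)|<1, x<0.
x=-0.48: |R|=0.6237
R=1: x+9/20x²=0 ⇒ x=−20/9=-2.2222; min R=1−1/(4·9/20)=0.4444>−1
Confirm numerically:
  x=-2.193: |R|=0.97116 <1
  x=-2.001: |R|=0.80080 <1
  x=-1.854: |R|=0.69279 <1
  x=-1.343: |R|=0.46864 <1
  x=-2.705: |R|=1.58766 >1
  x=-2.637: |R|=1.49220 >1
  x=-2.491: |R|=1.30129 >1
So |R|<1 on (-2.2222, 0).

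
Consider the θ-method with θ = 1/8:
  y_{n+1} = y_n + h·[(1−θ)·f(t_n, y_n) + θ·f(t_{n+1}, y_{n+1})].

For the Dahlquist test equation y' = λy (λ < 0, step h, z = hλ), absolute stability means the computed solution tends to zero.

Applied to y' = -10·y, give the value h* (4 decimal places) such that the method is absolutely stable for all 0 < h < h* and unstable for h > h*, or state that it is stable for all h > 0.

(-2.6667,0); λ=-10 ⇒ h* = (8/3)/10 = 0.2667.

Set f=λy, z=hλ:
  y_{n+1} = y_n + z·[7/8·y_n + 1/8·y_{n+1}] ⇒ (1 − 1/8z)y_{n+1} = (1 + 7/8z)y_n
  so R(z) = (1 + 7/8z)/(1 − 1/8z).

Boundary: |R(x)|=1, x<0.
x=-1.02: |R|=0.0953
R=−1: 1+7/8x = −1+1/8x ⇒ -3/4x=2 ⇒ x=2/(-3/4)=-2.6667
Confirm numerically:
  x=-1.999: |R|=0.59936 <1
  x=-1.214: |R|=0.05405 <1
  x=-1.204: |R|=0.04650 <1
  x=-1.166: |R|=0.01767 <1
  x=-3.234: |R|=1.30301 >1
  x=-3.194: |R|=1.28265 >1
  x=-2.848: |R|=1.10029 >1
Interval (-2.6667, 0).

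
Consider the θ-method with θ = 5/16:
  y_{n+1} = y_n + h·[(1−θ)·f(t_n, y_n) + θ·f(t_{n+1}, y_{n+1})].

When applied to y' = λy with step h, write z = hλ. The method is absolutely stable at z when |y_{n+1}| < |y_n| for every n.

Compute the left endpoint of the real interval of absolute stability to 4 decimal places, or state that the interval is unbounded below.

left endpoint -5.3333.

Set f=λy, z=hλ:
  y_{n+1} = y_n + z·[11/16·y_n + 5/16·y_{n+1}] ⇒ (1 − 5/16z)y_{n+1} = (1 + 11/16z)y_n
  ⇒ R(z) = (1 + 11/16z)/(1 − 5/16z).

Solve |R(x)|<1 on ℝ⁻.
x=-1.37: |R|=0.0407
R=−1: 1+11/16x = −1+5/16x ⇒ -3/8x=2 ⇒ x=2/(-3/8)=-5.3333
Confirm numerically:
  x=-4.755: |R|=0.91276 <1
  x=-3.405: |R|=0.64966 <1
  x=-3.320: |R|=0.62945 <1
  x=-5.624: |R|=1.03953 >1
  x=-5.544: |R|=1.02891 >1
  x=-5.472: |R|=1.01919 >1
So |R|<1 on (-5.3333, 0).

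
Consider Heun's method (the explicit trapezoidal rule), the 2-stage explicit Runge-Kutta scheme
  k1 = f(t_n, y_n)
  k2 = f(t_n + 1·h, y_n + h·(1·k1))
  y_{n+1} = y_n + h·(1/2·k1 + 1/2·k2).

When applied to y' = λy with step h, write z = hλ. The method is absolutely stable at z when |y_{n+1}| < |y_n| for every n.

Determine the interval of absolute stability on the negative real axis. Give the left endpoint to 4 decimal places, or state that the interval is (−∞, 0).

z∈(-2.0000,0).

On y'=λy, z=hλ:
  order 2, 2-stage ⇒ R(z)=1+z+z^2/2
  (e.g. R(-1.07)=0.50245, |R|=0.50245)

Boundary: |R(x)|=1, x<0.
x=-1.07: |R|=0.5025
|R(-1.92)|=0.9232 |R(-1.53)|=0.6404 |R(-0.77)|=0.5264
Bisect:
  x_lo=-2.4610 |R|=1.5672  x_hi=-0.3924 |R|=0.6846
  mid=-1.42667 |R|=0.59102 →hi
  mid=-1.94382 |R|=0.94539 →hi
  mid=-2.20239 |R|=1.22287 →lo
  mid=-2.07310 |R|=1.07577 →lo
  mid=-2.00846 |R|=1.00849 →lo
  mid=-1.97614 |R|=0.97642 →hi
  mid=-1.99230 |R|=0.99233 →hi
  mid=-2.00038 |R|=1.00038 →lo
  ...
  [-2.00013,-2.00000] ⇒ x*=-2.0000
Stable set (-2.0000, 0).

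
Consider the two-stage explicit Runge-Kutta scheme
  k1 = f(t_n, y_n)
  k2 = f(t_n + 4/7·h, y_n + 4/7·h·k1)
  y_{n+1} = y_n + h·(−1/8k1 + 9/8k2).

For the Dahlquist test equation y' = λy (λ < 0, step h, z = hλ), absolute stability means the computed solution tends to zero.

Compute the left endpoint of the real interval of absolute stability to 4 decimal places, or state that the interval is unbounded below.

z* = -1.5556.

With y'=λy (z=hλ):
  k1=λy_n ⇒ h·k1=z·y_n;  k2=λ(1+4/7z)y_n ⇒ h·k2=z(1+4/7z)y_n
  y_{n+1}/y_n = 1 − 1/8z + 9/8z(1+4/7z) = 1 + z + 9/14z²
  R(z) = 1 + z + 9/14z².

Need |R(x)|<1, x<0.
x=-0.82: |R|=0.6123
R=1: x+9/14x²=0 ⇒ x=−14/9=-1.5556; min R=1−1/(4·9/14)=0.6111>−1
Confirm numerically:
  x=-1.221: |R|=0.73740 <1
  x=-0.745: |R|=0.61180 <1
  x=-0.723: |R|=0.61304 <1
  x=-0.711: |R|=0.61398 <1
  x=-1.849: |R|=1.34880 >1
  x=-1.584: |R|=1.02896 >1
Interval (-1.5556, 0).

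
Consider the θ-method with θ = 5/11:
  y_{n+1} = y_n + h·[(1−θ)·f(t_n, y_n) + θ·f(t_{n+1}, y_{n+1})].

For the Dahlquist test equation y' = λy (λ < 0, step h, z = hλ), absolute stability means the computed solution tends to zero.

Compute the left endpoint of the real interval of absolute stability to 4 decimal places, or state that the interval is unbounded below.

left endpoint -22.0000.

Set f=λy, z=hλ:
  y_{n+1} = y_n + z·[6/11·y_n + 5/11·y_{n+1}] ⇒ (1 − 5/11z)y_{n+1} = (1 + 6/11z)y_n
  R(z) = (1 + 6/11z)/(1 − 5/11z).

Find x<0 with |R(x)|<1.
x=-1.26: |R|=0.1988
R=−1: 1+6/11x = −1+5/11x ⇒ -1/11x=2 ⇒ x=2/(-1/11)=-22.0000
Confirm numerically:
  x=-19.297: |R|=0.97485 <1
  x=-15.894: |R|=0.93251 <1
  x=-11.706: |R|=0.85195 <1
  x=-10.205: |R|=0.80983 <1
  x=-22.445: |R|=1.00361 >1
  x=-22.255: |R|=1.00209 >1
  x=-22.027: |R|=1.00022 >1
Stable set (-22.0000, 0).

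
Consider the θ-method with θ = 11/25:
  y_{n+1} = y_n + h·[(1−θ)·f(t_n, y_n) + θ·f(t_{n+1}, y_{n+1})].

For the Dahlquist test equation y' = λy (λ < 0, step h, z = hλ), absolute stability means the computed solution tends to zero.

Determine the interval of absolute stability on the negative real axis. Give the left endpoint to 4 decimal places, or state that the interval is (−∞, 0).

(-16.6667, 0).

With y'=λy (z=hλ):
  y_{n+1} = y_n + z·[14/25·y_n + 11/25·y_{n+1}] ⇒ (1 − 11/25z)y_{n+1} = (1 + 14/25z)y_n
  so R(z) = (1 + 14/25z)/(1 − 11/25z).

Find x<0 with |R(x)|<1.
x=-1.65: |R|=0.0440
R=−1: 1+14/25x = −1+11/25x ⇒ -3/25x=2 ⇒ x=2/(-3/25)=-16.6667
Confirm numerically:
  x=-13.239: |R|=0.93973 <1
  x=-12.725: |R|=0.92832 <1
  x=-11.326: |R|=0.89289 <1
  x=-7.969: |R|=0.76839 <1
  x=-17.208: |R|=1.00758 >1
  x=-17.153: |R|=1.00683 >1
So |R|<1 on (-16.6667, 0).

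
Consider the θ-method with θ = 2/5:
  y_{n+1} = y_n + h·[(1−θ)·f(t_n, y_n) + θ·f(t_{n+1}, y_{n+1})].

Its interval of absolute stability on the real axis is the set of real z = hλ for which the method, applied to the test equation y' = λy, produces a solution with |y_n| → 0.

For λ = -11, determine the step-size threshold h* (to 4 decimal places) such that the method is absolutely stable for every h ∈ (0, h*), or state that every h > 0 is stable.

(-10.0000,0); λ=-11 ⇒ h* = (10)/11 = 0.9091.

Set f=λy, z=hλ:
  y_{n+1} = y_n + z·[3/5·y_n + 2/5·y_{n+1}] ⇒ (1 − 2/5z)y_{n+1} = (1 + 3/5z)y_n
  so R(z) = (1 + 3/5z)/(1 − 2/5z).

Find x<0 with |R(x)|<1.
x=-0.74: |R|=0.4290
R=−1: 1+3/5x = −1+2/5x ⇒ -1/5x=2 ⇒ x=2/(-1/5)=-10.0000
Confirm numerically:
  x=-7.682: |R|=0.88617 <1
  x=-6.989: |R|=0.84134 <1
  x=-5.639: |R|=0.73209 <1
  x=-4.971: |R|=0.66343 <1
  x=-10.577: |R|=1.02206 >1
  x=-10.428: |R|=1.01655 >1
So |R|<1 on (-10.0000, 0).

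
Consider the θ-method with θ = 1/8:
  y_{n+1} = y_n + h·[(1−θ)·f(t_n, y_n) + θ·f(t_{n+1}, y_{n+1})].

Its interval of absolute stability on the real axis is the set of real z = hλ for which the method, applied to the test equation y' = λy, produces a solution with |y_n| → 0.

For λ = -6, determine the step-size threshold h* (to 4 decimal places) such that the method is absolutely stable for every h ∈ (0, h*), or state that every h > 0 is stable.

(-2.6667,0); λ=-6 ⇒ h* = (8/3)/6 = 0.4444.

With y'=λy (z=hλ):
  y_{n+1} = y_n + z·[7/8·y_n + 1/8·y_{n+1}] ⇒ (1 − 1/8z)y_{n+1} = (1 + 7/8z)y_n
  R(z) = (1 + 7/8z)/(1 − 1/8z).

Need |R(x)|<1, x<0.
x=-0.55: |R|=0.4854
R=−1: 1+7/8x = −1+1/8x ⇒ -3/4x=2 ⇒ x=2/(-3/4)=-2.6667
Confirm numerically:
  x=-1.971: |R|=0.58139 <1
  x=-1.889: |R|=0.52816 <1
  x=-1.253: |R|=0.08332 <1
  x=-2.980: |R|=1.17122 >1
  x=-2.842: |R|=1.09703 >1
  x=-2.830: |R|=1.09049 >1
So |R|<1 on (-2.6667, 0).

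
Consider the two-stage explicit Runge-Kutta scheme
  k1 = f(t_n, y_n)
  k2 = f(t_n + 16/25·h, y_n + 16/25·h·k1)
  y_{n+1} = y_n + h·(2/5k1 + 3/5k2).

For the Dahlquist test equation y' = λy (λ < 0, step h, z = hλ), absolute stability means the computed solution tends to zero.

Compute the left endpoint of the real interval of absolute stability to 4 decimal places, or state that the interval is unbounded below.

z* = -2.6042.

Set f=λy, z=hλ:
  k1=λy_n ⇒ h·k1=z·y_n;  k2=λ(1+16/25z)y_n ⇒ h·k2=z(1+16/25z)y_n
  y_{n+1}/y_n = 1 + 2/5z + 3/5z(1+16/25z) = 1 + z + 48/125z²
  Hence R(z) = 1 + z + 48/125z².

Find x<0 with |R(x)|<1.
x=-1.19: |R|=0.3538
R=1: x+48/125x²=0 ⇒ x=−125/48=-2.6042; min R=1−1/(4·48/125)=0.3490>−1
Confirm numerically:
  x=-2.510: |R|=0.90924 <1
  x=-2.033: |R|=0.55411 <1
  x=-1.905: |R|=0.48855 <1
  x=-3.161: |R|=1.67590 >1
  x=-2.951: |R|=1.39303 >1
  x=-2.716: |R|=1.11664 >1
So |R|<1 on (-2.6042, 0).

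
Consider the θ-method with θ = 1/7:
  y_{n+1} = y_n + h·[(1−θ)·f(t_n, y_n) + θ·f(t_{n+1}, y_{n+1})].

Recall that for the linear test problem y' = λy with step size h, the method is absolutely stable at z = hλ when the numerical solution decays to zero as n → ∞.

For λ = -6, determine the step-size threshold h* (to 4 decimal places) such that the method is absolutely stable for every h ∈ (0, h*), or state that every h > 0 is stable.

Test eqn y'=λy, z=hλ:
  y_{n+1} = y_n + z·[6/7·y_n + 1/7·y_{n+1}] ⇒ (1 − 1/7z)y_{n+1} = (1 + 6/7z)y_n
  Hence R(z) = (1 + 6/7z)/(1 − 1/7z).

Boundary: |R(x)|=1, x<0.
x=-0.53: |R|=0.5073
R=−1: 1+6/7x = −1+1/7x ⇒ -5/7x=2 ⇒ x=2/(-5/7)=-2.8000
Confirm numerically:
  x=-2.310: |R|=0.73684 <1
  x=-2.045: |R|=0.58264 <1
  x=-2.040: |R|=0.57965 <1
  x=-1.478: |R|=0.22033 <1
  x=-3.362: |R|=1.27118 >1
  x=-3.252: |R|=1.22044 >1
  x=-2.867: |R|=1.03395 >1
Stable set (-2.8000, 0).

(-2.8000,0); λ=-6 ⇒ h* = (14/5)/6 = 0.4667.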